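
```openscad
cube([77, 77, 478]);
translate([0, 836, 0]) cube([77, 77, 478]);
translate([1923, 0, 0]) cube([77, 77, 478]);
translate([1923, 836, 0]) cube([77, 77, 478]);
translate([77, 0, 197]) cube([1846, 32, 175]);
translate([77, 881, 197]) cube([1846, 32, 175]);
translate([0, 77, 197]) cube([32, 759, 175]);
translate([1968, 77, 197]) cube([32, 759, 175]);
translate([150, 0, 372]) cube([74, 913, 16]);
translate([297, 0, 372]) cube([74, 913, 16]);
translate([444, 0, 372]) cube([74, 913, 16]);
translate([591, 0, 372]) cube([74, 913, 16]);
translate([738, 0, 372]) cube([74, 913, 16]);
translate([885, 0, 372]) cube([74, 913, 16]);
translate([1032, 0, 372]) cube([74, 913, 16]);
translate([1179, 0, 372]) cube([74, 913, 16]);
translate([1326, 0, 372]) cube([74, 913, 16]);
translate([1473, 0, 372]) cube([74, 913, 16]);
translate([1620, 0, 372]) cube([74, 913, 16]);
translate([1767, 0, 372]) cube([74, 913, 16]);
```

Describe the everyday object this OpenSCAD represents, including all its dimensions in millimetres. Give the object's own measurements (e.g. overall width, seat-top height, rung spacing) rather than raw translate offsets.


A bed frame 2000 mm long (x) by 913 mm wide (y). Four 77×77 mm corner posts, 478 mm tall, at the corners of the footprint. Four rails of 32 mm thickness and 175 mm height run between adjacent posts with their undersides at z = 197 mm, their outer faces flush with the outside of the frame (the two x-running rails run between the posts' inner faces; the two y-running rails run between the posts' inner faces). 12 slats, each 74 mm wide (x) and 16 mm thick, lie across the top of the two x-running rails, running the full 913 mm width of the frame in y; along x they sit between the end posts with a 73 mm gap after the −x posts and between neighbouring slats, leaving 82 mm before the +x posts.


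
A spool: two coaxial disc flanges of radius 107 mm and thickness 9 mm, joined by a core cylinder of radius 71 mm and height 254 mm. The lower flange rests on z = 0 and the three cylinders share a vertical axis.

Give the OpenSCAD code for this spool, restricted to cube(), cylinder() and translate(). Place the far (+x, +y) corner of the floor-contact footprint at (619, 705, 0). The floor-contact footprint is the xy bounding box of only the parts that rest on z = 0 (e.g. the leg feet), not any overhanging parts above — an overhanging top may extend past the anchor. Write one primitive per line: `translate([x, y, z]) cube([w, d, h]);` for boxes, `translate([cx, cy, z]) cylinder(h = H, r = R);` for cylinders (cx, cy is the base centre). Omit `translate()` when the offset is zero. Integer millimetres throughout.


translate([512, 598, 0]) cylinder(h = 9, r = 107);
translate([512, 598, 9]) cylinder(h = 254, r = 71);
translate([512, 598, 263]) cylinder(h = 9, r = 107);


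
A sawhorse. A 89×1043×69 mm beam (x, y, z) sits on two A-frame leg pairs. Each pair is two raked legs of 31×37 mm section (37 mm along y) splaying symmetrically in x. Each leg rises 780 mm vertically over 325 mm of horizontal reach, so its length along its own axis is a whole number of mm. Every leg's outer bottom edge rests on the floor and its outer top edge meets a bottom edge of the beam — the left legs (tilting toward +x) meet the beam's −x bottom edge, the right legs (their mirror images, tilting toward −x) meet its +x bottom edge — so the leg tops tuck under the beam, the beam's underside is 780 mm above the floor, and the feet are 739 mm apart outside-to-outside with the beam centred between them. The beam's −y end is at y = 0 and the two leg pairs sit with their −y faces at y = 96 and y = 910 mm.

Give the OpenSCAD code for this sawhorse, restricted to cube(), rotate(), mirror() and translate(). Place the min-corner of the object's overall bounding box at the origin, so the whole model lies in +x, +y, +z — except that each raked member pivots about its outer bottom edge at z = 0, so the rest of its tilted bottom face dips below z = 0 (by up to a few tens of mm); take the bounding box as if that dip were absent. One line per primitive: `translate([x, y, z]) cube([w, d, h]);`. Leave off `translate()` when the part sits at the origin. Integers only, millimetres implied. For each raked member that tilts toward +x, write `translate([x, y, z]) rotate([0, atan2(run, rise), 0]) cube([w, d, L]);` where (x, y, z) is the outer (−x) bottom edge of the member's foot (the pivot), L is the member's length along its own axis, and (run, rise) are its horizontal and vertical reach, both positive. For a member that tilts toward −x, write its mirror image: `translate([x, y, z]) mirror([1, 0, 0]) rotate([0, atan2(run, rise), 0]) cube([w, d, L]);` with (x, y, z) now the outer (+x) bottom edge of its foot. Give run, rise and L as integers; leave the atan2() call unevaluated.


translate([325, 0, 780]) cube([89, 1043, 69]);
translate([0, 96, 0]) rotate([0, atan2(325, 780), 0]) cube([31, 37, 845]);
translate([739, 96, 0]) mirror([1, 0, 0]) rotate([0, atan2(325, 780), 0]) cube([31, 37, 845]);
translate([0, 910, 0]) rotate([0, atan2(325, 780), 0]) cube([31, 37, 845]);
translate([739, 910, 0]) mirror([1, 0, 0]) rotate([0, atan2(325, 780), 0]) cube([31, 37, 845]);


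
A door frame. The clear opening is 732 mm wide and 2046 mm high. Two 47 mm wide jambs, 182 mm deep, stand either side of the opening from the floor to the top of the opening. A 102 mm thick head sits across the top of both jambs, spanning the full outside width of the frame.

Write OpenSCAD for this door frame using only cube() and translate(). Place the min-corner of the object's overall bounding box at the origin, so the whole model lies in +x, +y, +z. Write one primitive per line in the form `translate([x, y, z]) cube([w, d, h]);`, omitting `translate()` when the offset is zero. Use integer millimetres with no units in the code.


cube([47, 182, 2046]);
translate([779, 0, 0]) cube([47, 182, 2046]);
translate([0, 0, 2046]) cube([826, 182, 102]);


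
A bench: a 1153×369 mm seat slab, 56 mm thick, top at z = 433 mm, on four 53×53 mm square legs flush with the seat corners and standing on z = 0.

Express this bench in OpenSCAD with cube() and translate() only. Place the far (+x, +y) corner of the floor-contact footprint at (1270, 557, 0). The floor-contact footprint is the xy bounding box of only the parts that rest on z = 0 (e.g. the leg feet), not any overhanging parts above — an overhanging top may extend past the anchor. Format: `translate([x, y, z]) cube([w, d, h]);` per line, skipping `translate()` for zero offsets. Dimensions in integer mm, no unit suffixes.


translate([117, 188, 377]) cube([1153, 369, 56]);
translate([117, 188, 0]) cube([53, 53, 377]);
translate([117, 504, 0]) cube([53, 53, 377]);
translate([1217, 188, 0]) cube([53, 53, 377]);
translate([1217, 504, 0]) cube([53, 53, 377]);


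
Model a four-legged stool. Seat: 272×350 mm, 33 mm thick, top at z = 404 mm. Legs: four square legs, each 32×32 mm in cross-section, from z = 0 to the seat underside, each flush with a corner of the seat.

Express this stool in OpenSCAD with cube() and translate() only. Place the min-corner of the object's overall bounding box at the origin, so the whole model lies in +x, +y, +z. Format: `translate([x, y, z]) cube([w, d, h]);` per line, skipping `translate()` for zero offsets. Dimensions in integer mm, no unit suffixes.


// leg_h = 404 - 33 = 371
translate([0, 0, 371]) cube([272, 350, 33]);
cube([32, 32, 371]);
translate([240, 0, 0]) cube([32, 32, 371]);
translate([0, 318, 0]) cube([32, 32, 371]);
translate([240, 318, 0]) cube([32, 32, 371]);


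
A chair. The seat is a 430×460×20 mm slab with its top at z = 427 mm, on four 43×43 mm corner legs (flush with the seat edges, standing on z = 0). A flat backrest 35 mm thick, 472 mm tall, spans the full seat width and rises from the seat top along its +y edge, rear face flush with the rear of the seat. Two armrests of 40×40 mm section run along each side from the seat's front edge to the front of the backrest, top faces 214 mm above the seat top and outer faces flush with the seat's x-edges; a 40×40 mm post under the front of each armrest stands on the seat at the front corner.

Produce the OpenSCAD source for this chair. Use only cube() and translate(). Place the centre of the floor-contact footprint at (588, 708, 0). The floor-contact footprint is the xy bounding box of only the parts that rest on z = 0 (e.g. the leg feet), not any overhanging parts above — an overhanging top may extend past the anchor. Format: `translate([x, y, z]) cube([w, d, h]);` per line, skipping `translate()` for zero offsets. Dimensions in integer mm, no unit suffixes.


translate([373, 478, 407]) cube([430, 460, 20]);
translate([373, 478, 0]) cube([43, 43, 407]);
translate([760, 478, 0]) cube([43, 43, 407]);
translate([373, 895, 0]) cube([43, 43, 407]);
translate([760, 895, 0]) cube([43, 43, 407]);
translate([373, 903, 427]) cube([430, 35, 472]);
translate([373, 478, 601]) cube([40, 425, 40]);
translate([763, 478, 601]) cube([40, 425, 40]);
translate([373, 478, 427]) cube([40, 40, 174]);
translate([763, 478, 427]) cube([40, 40, 174]);


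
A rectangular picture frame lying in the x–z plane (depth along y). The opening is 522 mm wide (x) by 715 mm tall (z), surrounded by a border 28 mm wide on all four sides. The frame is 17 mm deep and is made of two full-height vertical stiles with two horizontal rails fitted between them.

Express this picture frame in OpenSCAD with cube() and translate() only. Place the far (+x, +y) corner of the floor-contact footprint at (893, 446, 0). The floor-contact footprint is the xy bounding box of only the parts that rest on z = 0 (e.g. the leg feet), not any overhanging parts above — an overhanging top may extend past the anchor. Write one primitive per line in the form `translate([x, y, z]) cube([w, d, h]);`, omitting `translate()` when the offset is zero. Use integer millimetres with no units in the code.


translate([315, 429, 0]) cube([28, 17, 771]);
translate([865, 429, 0]) cube([28, 17, 771]);
translate([343, 429, 0]) cube([522, 17, 28]);
translate([343, 429, 743]) cube([522, 17, 28]);


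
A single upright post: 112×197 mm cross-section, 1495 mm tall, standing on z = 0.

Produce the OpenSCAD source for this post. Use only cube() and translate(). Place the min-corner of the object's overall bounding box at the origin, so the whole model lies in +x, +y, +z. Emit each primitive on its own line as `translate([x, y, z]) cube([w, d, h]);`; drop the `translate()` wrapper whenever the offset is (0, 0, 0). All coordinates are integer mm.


cube([112, 197, 1495]);


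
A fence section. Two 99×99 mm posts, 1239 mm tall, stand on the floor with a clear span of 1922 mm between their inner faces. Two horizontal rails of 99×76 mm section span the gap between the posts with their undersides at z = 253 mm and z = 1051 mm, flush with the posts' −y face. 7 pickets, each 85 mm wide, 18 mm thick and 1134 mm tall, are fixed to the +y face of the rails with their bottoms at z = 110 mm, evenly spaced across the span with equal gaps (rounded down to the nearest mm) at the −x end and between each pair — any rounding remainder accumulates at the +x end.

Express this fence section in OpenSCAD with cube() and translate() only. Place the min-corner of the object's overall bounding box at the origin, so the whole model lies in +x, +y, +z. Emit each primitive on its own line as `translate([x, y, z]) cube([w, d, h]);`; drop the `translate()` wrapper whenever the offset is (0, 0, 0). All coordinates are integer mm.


cube([99, 99, 1239]);
translate([2021, 0, 0]) cube([99, 99, 1239]);
translate([99, 0, 253]) cube([1922, 99, 76]);
translate([99, 0, 1051]) cube([1922, 99, 76]);
translate([264, 99, 110]) cube([85, 18, 1134]);
translate([514, 99, 110]) cube([85, 18, 1134]);
translate([764, 99, 110]) cube([85, 18, 1134]);
translate([1014, 99, 110]) cube([85, 18, 1134]);
translate([1264, 99, 110]) cube([85, 18, 1134]);
translate([1514, 99, 110]) cube([85, 18, 1134]);
translate([1764, 99, 110]) cube([85, 18, 1134]);


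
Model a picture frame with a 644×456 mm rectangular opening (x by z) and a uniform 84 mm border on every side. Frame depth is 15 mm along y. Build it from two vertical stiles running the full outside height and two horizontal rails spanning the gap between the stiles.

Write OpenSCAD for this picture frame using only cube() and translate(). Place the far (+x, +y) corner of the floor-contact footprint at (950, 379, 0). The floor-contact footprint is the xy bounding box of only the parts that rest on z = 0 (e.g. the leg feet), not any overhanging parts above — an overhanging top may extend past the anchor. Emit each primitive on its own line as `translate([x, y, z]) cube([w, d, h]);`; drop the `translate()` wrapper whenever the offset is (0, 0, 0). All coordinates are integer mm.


translate([138, 364, 0]) cube([84, 15, 624]);
translate([866, 364, 0]) cube([84, 15, 624]);
translate([222, 364, 0]) cube([644, 15, 84]);
translate([222, 364, 540]) cube([644, 15, 84]);


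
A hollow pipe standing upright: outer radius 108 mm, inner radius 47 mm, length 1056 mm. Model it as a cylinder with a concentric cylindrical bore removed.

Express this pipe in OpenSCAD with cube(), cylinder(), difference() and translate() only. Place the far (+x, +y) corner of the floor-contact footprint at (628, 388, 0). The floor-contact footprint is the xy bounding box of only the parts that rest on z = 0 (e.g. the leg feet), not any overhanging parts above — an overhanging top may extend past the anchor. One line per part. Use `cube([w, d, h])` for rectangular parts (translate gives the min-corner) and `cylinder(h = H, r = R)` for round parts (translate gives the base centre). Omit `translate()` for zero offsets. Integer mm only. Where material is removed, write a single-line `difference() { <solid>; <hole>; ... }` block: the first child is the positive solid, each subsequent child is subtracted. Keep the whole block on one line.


difference() { translate([520, 280, 0]) cylinder(h = 1056, r = 108); translate([520, 280, 0]) cylinder(h = 1056, r = 47); }


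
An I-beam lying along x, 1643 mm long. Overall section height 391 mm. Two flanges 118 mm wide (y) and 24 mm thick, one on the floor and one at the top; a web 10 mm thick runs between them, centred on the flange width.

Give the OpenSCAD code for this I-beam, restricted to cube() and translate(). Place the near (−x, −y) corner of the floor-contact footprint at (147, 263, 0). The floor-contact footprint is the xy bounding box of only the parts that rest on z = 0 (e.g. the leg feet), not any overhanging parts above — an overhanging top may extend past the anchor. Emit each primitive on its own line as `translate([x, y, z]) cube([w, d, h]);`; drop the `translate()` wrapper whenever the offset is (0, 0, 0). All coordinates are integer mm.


translate([147, 263, 0]) cube([1643, 118, 24]);
translate([147, 317, 24]) cube([1643, 10, 343]);
translate([147, 263, 367]) cube([1643, 118, 24]);


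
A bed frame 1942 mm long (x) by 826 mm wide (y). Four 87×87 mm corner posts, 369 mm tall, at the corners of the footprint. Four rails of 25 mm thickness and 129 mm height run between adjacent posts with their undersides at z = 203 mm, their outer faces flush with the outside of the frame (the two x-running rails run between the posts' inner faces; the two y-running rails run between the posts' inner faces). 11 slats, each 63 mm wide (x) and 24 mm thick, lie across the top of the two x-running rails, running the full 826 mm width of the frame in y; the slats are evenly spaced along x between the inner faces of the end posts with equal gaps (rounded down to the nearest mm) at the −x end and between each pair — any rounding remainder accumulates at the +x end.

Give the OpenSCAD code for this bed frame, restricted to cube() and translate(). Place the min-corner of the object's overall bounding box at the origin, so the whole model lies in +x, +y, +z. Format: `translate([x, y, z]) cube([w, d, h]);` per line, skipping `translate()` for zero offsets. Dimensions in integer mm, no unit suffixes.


cube([87, 87, 369]);
translate([0, 739, 0]) cube([87, 87, 369]);
translate([1855, 0, 0]) cube([87, 87, 369]);
translate([1855, 739, 0]) cube([87, 87, 369]);
translate([87, 0, 203]) cube([1768, 25, 129]);
translate([87, 801, 203]) cube([1768, 25, 129]);
translate([0, 87, 203]) cube([25, 652, 129]);
translate([1917, 87, 203]) cube([25, 652, 129]);
translate([176, 0, 332]) cube([63, 826, 24]);
translate([328, 0, 332]) cube([63, 826, 24]);
translate([480, 0, 332]) cube([63, 826, 24]);
translate([632, 0, 332]) cube([63, 826, 24]);
translate([784, 0, 332]) cube([63, 826, 24]);
translate([936, 0, 332]) cube([63, 826, 24]);
translate([1088, 0, 332]) cube([63, 826, 24]);
translate([1240, 0, 332]) cube([63, 826, 24]);
translate([1392, 0, 332]) cube([63, 826, 24]);
translate([1544, 0, 332]) cube([63, 826, 24]);
translate([1696, 0, 332]) cube([63, 826, 24]);


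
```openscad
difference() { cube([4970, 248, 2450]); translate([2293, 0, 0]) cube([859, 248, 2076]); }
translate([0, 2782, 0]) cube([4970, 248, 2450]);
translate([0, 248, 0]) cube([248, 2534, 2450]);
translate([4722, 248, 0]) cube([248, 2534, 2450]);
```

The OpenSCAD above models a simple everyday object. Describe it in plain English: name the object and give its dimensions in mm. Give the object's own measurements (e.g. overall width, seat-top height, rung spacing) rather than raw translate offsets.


A single room: four walls, each 2450 mm tall and 248 mm thick, enclosing an outside footprint 4970×3030 mm (x × y), no floor or roof. The front and back walls (−y and +y sides) run the full x-width; the side walls fit between their inner faces. A door opening 859 mm wide and 2076 mm tall is cut through the front wall from the floor up, its −x edge 2293 mm from the wall's −x end.


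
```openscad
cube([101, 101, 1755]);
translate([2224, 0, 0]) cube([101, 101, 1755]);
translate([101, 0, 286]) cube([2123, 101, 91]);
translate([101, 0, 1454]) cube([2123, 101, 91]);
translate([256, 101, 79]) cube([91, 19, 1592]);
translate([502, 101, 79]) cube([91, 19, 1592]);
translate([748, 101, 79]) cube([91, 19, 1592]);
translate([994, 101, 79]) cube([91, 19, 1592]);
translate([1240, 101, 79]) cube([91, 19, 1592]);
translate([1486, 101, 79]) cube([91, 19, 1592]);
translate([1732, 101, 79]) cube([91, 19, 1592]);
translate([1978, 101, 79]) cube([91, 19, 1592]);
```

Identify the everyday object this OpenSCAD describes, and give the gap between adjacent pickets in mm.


A fence section. The picket gap is 155 mm.

Two posts, two rails, 8 pickets — a fence section. Span 2123 mm holds 8 pickets of 91 mm with 9 equal gaps: ⌊(2123 − 8·91) / 9⌋ = 155 mm.


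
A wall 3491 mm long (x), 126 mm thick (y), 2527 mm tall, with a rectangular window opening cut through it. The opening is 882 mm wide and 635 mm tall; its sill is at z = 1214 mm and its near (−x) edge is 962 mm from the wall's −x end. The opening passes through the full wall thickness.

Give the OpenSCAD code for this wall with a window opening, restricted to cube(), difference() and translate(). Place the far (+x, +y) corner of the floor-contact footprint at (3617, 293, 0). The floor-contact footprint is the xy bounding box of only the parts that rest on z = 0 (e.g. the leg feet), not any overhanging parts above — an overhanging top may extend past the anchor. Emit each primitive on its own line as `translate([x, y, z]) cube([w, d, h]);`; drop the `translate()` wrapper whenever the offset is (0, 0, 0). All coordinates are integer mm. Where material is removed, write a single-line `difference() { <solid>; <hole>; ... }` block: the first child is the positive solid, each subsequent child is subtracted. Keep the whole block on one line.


difference() { translate([126, 167, 0]) cube([3491, 126, 2527]); translate([1088, 167, 1214]) cube([882, 126, 635]); }


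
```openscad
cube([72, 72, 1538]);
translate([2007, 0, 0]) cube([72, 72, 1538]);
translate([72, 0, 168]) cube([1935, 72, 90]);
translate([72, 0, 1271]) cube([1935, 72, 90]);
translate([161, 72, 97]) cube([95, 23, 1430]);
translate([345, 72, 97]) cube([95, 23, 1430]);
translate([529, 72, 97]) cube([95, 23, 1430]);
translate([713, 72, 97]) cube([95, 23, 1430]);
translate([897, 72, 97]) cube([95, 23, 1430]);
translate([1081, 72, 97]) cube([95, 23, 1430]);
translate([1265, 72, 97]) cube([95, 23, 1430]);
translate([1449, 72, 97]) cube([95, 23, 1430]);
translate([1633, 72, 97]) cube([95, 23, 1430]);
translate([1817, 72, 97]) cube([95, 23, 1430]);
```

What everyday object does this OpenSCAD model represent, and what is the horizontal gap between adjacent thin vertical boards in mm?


A fence section. The picket gap is 89 mm.

Two posts, two rails, 10 pickets — a fence section. Span 1935 mm holds 10 pickets of 95 mm with 11 equal gaps: ⌊(1935 − 10·95) / 11⌋ = 89 mm.


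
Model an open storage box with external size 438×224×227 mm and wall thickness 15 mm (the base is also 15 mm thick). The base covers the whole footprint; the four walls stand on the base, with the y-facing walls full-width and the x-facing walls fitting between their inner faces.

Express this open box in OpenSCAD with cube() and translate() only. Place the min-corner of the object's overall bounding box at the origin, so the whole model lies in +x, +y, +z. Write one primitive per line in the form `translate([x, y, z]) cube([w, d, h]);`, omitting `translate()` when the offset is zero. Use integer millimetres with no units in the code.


cube([438, 224, 15]);
translate([0, 0, 15]) cube([438, 15, 212]);
translate([0, 209, 15]) cube([438, 15, 212]);
translate([0, 15, 15]) cube([15, 194, 212]);
translate([423, 15, 15]) cube([15, 194, 212]);


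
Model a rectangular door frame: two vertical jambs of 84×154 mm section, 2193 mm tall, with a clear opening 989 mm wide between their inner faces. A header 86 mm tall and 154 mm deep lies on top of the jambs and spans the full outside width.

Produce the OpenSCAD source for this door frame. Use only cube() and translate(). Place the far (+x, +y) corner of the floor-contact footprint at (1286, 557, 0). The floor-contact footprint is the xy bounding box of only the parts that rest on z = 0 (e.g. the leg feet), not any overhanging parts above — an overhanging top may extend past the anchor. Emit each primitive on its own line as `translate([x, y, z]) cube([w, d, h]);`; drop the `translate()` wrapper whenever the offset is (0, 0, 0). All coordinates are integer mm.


translate([129, 403, 0]) cube([84, 154, 2193]);
translate([1202, 403, 0]) cube([84, 154, 2193]);
translate([129, 403, 2193]) cube([1157, 154, 86]);


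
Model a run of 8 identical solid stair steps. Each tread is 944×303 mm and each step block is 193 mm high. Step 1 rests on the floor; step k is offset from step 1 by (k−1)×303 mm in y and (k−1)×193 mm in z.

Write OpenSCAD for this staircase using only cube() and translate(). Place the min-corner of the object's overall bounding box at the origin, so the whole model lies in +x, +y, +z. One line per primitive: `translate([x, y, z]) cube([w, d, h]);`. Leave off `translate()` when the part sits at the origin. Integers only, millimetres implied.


cube([944, 303, 193]);
translate([0, 303, 193]) cube([944, 303, 193]);
translate([0, 606, 386]) cube([944, 303, 193]);
translate([0, 909, 579]) cube([944, 303, 193]);
translate([0, 1212, 772]) cube([944, 303, 193]);
translate([0, 1515, 965]) cube([944, 303, 193]);
translate([0, 1818, 1158]) cube([944, 303, 193]);
translate([0, 2121, 1351]) cube([944, 303, 193]);


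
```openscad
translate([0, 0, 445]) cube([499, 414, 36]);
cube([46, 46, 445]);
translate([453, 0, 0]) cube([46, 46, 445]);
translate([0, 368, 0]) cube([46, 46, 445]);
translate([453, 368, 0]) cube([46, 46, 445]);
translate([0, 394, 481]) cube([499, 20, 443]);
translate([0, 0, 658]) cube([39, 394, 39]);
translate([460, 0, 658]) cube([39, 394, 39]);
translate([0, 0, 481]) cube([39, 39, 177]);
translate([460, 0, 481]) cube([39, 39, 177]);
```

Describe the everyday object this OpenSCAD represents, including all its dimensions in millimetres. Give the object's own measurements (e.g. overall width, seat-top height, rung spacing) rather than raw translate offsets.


A chair. The seat is a 499×414×36 mm slab with its top at z = 481 mm, on four 46×46 mm corner legs (flush with the seat edges, standing on z = 0). A flat backrest 20 mm thick, 443 mm tall, spans the full seat width and rises from the seat top along its +y edge, rear face flush with the rear of the seat. Two armrests of 39×39 mm section run along each side from the seat's front edge to the front of the backrest, top faces 216 mm above the seat top and outer faces flush with the seat's x-edges; a 39×39 mm post under the front of each armrest stands on the seat at the front corner.


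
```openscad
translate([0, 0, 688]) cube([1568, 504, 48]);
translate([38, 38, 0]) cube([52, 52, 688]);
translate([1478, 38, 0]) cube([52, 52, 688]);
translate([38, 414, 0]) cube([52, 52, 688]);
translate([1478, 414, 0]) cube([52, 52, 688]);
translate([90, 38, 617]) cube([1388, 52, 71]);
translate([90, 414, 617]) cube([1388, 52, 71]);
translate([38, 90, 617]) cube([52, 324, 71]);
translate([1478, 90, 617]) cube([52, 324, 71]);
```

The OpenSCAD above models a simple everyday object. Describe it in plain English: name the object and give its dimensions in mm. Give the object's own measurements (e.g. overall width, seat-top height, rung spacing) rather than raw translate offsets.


A table: top 1568 mm (x) × 504 mm (y), 48 mm thick, upper face at z = 736 mm, on four 52×52 mm square legs, each inset 38 mm from the nearest pair of top edges from z = 0 to the bottom of the top. Four apron rails, 52 mm thick and 71 mm tall, run between adjacent legs with their top edges flush with the underside of the top and their outer faces flush with the legs' outer faces.


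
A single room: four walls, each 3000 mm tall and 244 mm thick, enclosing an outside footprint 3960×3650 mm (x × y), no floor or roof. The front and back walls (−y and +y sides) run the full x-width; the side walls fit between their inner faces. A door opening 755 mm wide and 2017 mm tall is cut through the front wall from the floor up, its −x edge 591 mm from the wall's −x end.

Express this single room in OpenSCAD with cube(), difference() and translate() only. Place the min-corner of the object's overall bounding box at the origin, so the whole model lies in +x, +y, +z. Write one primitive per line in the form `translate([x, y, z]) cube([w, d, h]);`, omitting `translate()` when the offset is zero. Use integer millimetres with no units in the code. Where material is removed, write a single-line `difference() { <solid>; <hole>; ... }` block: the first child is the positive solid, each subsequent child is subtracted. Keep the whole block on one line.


difference() { cube([3960, 244, 3000]); translate([591, 0, 0]) cube([755, 244, 2017]); }
translate([0, 3406, 0]) cube([3960, 244, 3000]);
translate([0, 244, 0]) cube([244, 3162, 3000]);
translate([3716, 244, 0]) cube([244, 3162, 3000]);


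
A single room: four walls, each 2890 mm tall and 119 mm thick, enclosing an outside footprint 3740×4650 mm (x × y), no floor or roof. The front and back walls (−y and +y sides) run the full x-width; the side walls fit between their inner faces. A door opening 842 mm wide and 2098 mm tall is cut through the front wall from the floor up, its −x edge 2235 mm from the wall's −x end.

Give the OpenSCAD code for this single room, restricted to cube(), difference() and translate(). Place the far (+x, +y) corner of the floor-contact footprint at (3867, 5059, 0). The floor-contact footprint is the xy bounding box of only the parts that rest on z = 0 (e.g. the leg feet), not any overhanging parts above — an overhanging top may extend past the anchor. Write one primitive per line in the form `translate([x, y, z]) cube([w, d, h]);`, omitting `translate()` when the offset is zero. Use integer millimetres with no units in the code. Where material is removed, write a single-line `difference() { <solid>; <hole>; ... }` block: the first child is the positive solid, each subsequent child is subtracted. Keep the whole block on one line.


difference() { translate([127, 409, 0]) cube([3740, 119, 2890]); translate([2362, 409, 0]) cube([842, 119, 2098]); }
translate([127, 4940, 0]) cube([3740, 119, 2890]);
translate([127, 528, 0]) cube([119, 4412, 2890]);
translate([3748, 528, 0]) cube([119, 4412, 2890]);


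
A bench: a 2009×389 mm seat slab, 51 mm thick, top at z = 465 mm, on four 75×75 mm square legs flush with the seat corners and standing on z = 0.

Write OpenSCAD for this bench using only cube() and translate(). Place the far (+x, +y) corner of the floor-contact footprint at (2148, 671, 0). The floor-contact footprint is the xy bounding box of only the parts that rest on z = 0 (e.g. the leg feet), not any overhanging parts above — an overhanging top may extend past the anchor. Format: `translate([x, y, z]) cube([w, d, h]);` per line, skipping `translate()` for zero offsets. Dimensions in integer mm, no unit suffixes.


translate([139, 282, 414]) cube([2009, 389, 51]);
translate([139, 282, 0]) cube([75, 75, 414]);
translate([139, 596, 0]) cube([75, 75, 414]);
translate([2073, 282, 0]) cube([75, 75, 414]);
translate([2073, 596, 0]) cube([75, 75, 414]);


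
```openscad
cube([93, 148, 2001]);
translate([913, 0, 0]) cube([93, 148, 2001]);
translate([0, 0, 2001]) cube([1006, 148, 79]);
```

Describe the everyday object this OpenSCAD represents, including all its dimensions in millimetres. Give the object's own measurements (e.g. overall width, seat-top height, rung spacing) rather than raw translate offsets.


A door frame. The clear opening is 820 mm wide and 2001 mm high. Two 93 mm wide jambs, 148 mm deep, stand either side of the opening from the floor to the top of the opening. A 79 mm thick head sits across the top of both jambs, spanning the full outside width of the frame.


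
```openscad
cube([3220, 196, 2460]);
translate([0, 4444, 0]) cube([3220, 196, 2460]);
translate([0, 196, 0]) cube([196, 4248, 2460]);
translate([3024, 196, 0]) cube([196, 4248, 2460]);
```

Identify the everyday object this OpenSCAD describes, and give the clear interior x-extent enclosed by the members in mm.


A house (or room) frame. The interior width is 2828 mm.

Four 2460 mm walls enclosing a rectangle with no floor or roof — a room or house frame. Outside width is 3220 mm and wall thickness is 196 mm, so the interior width is 3220 − 2 × 196 = 2828 mm.


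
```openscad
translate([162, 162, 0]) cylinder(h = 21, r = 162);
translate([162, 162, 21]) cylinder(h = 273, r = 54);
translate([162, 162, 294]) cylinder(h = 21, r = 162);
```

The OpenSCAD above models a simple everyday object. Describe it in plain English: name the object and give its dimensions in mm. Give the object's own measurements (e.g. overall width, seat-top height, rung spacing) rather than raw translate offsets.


A spool: two coaxial disc flanges of radius 162 mm and thickness 21 mm, joined by a core cylinder of radius 54 mm and height 273 mm. The lower flange rests on z = 0 and the three cylinders share a vertical axis.


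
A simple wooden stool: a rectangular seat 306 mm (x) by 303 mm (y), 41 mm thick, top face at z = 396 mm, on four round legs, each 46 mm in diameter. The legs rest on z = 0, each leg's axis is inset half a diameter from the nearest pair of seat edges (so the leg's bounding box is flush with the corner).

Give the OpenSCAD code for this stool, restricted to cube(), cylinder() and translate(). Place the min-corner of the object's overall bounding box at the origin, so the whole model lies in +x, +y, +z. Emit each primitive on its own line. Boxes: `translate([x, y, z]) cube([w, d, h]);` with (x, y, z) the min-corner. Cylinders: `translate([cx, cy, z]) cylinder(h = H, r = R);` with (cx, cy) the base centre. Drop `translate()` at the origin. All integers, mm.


translate([0, 0, 355]) cube([306, 303, 41]);
translate([23, 23, 0]) cylinder(h = 355, r = 23);
translate([283, 23, 0]) cylinder(h = 355, r = 23);
translate([23, 280, 0]) cylinder(h = 355, r = 23);
translate([283, 280, 0]) cylinder(h = 355, r = 23);


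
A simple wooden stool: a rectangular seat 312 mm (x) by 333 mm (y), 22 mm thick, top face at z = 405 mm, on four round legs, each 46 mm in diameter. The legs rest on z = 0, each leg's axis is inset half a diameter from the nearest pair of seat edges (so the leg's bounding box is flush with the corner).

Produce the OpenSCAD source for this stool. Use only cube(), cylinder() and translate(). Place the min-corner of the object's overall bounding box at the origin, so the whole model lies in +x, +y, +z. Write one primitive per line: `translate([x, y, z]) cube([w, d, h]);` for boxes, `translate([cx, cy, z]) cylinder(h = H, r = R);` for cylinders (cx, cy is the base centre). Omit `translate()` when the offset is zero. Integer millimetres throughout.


// leg_h = 405 - 22 = 383
translate([0, 0, 383]) cube([312, 333, 22]);
translate([23, 23, 0]) cylinder(h = 383, r = 23);
translate([289, 23, 0]) cylinder(h = 383, r = 23);
translate([23, 310, 0]) cylinder(h = 383, r = 23);
translate([289, 310, 0]) cylinder(h = 383, r = 23);


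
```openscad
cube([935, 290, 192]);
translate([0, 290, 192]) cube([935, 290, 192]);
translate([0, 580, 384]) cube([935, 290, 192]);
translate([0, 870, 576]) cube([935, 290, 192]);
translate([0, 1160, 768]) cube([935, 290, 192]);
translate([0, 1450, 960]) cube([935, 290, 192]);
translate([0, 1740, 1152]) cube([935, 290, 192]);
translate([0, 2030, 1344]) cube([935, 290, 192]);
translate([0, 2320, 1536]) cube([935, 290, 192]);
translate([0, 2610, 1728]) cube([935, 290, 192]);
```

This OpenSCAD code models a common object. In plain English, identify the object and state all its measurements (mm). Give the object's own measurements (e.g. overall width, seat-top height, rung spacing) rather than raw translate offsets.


A straight staircase of 10 solid steps. Each step is 935 mm wide (x), 290 mm deep (y, the going) and 192 mm tall (the rise). The first step rests on the floor; each subsequent step sits one going further in +y and one rise higher in +z, directly behind and above the previous step with no overlap.


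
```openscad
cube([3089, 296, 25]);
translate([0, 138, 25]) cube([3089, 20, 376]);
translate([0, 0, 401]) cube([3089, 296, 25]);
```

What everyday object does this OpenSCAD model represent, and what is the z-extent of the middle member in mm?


An I-beam. The web height is 376 mm.

Two wide flanges with a thin centred web — an I-beam. Overall 426 mm minus two 25 mm flanges gives a web of 426 − 2·25 = 376 mm.


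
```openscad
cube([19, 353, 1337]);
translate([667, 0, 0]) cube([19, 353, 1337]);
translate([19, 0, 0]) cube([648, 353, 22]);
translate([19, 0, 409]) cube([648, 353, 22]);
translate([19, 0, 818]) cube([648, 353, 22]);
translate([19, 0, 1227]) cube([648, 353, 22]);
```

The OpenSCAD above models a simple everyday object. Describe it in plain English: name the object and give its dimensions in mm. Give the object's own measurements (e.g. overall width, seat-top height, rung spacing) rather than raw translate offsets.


An open bookshelf. Two side panels, each 19 mm thick, 353 mm deep and 1337 mm tall, stand 686 mm apart (outside-to-outside). Between them sit 4 shelves, each 22 mm thick and 353 mm deep, spanning the full gap between the sides. The bottom shelf rests on the floor (its underside at z = 0) and the clear gap between one shelf's top and the next shelf's underside is 387 mm.


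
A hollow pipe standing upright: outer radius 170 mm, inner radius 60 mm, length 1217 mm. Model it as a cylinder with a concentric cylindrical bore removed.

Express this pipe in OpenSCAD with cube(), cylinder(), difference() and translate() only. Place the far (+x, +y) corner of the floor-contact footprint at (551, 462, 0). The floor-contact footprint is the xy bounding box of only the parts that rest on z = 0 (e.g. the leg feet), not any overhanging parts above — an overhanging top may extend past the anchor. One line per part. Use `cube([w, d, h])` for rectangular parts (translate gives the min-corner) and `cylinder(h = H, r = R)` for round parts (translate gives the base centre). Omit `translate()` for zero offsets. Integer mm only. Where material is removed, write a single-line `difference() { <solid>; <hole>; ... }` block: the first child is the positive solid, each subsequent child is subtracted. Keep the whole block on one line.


difference() { translate([381, 292, 0]) cylinder(h = 1217, r = 170); translate([381, 292, 0]) cylinder(h = 1217, r = 60); }


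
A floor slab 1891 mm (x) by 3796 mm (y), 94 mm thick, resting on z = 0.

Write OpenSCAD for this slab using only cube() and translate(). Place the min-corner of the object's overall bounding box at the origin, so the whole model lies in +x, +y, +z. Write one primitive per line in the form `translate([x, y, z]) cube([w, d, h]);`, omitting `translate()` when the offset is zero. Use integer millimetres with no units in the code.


cube([1891, 3796, 94]);


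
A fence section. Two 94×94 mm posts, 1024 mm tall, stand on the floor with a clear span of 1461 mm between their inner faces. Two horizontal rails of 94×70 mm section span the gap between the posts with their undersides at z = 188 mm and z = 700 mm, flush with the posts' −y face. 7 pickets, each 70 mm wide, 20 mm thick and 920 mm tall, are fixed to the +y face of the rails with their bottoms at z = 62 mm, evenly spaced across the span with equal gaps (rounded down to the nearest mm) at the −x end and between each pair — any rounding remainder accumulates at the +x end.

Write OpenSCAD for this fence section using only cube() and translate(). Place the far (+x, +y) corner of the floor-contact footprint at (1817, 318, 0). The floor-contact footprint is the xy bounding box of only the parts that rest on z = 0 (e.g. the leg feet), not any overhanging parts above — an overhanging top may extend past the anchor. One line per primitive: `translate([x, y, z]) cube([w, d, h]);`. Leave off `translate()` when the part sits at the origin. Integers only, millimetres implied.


translate([168, 224, 0]) cube([94, 94, 1024]);
translate([1723, 224, 0]) cube([94, 94, 1024]);
translate([262, 224, 188]) cube([1461, 94, 70]);
translate([262, 224, 700]) cube([1461, 94, 70]);
translate([383, 318, 62]) cube([70, 20, 920]);
translate([574, 318, 62]) cube([70, 20, 920]);
translate([765, 318, 62]) cube([70, 20, 920]);
translate([956, 318, 62]) cube([70, 20, 920]);
translate([1147, 318, 62]) cube([70, 20, 920]);
translate([1338, 318, 62]) cube([70, 20, 920]);
translate([1529, 318, 62]) cube([70, 20, 920]);


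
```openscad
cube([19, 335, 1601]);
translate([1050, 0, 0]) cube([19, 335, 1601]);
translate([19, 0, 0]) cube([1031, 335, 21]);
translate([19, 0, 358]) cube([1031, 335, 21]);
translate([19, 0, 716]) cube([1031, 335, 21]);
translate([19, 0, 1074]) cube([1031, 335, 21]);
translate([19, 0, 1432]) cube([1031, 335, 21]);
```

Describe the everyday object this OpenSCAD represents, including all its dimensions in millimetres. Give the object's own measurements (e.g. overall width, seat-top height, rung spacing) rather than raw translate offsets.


An open bookshelf. Two side panels, each 19 mm thick, 335 mm deep and 1601 mm tall, stand 1069 mm apart (outside-to-outside). Between them sit 5 shelves, each 21 mm thick and 335 mm deep, spanning the full gap between the sides. The bottom shelf rests on the floor (its underside at z = 0) and the clear gap between one shelf's top and the next shelf's underside is 337 mm.


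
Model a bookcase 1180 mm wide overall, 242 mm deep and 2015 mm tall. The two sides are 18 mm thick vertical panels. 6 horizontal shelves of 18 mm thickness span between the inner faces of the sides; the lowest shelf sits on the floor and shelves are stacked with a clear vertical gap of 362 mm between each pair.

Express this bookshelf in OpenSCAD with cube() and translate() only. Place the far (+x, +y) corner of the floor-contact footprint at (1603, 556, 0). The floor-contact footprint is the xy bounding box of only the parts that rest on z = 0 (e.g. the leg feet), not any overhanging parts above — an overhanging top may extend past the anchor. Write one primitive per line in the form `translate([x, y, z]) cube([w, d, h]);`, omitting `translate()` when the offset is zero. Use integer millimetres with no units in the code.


translate([423, 314, 0]) cube([18, 242, 2015]);
translate([1585, 314, 0]) cube([18, 242, 2015]);
translate([441, 314, 0]) cube([1144, 242, 18]);
translate([441, 314, 380]) cube([1144, 242, 18]);
translate([441, 314, 760]) cube([1144, 242, 18]);
translate([441, 314, 1140]) cube([1144, 242, 18]);
translate([441, 314, 1520]) cube([1144, 242, 18]);
translate([441, 314, 1900]) cube([1144, 242, 18]);
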